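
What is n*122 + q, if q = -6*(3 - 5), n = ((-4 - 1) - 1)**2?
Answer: 4404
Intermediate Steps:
n = 36 (n = (-5 - 1)**2 = (-6)**2 = 36)
q = 12 (q = -6*(-2) = 12)
n*122 + q = 36*122 + 12 = 4392 + 12 = 4404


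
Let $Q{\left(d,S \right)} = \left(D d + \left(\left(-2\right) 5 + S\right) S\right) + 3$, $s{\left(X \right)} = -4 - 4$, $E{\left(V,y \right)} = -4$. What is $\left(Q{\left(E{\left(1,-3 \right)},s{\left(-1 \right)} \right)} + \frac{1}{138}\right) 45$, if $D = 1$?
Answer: $\frac{296025}{46} \approx 6435.3$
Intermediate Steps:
$s{\left(X \right)} = -8$
$Q{\left(d,S \right)} = 3 + d + S \left(-10 + S\right)$ ($Q{\left(d,S \right)} = \left(1 d + \left(\left(-2\right) 5 + S\right) S\right) + 3 = \left(d + \left(-10 + S\right) S\right) + 3 = \left(d + S \left(-10 + S\right)\right) + 3 = 3 + d + S \left(-10 + S\right)$)
$\left(Q{\left(E{\left(1,-3 \right)},s{\left(-1 \right)} \right)} + \frac{1}{138}\right) 45 = \left(\left(3 - 4 + \left(-8\right)^{2} - -80\right) + \frac{1}{138}\right) 45 = \left(\left(3 - 4 + 64 + 80\right) + \frac{1}{138}\right) 45 = \left(143 + \frac{1}{138}\right) 45 = \frac{19735}{138} \cdot 45 = \frac{296025}{46}$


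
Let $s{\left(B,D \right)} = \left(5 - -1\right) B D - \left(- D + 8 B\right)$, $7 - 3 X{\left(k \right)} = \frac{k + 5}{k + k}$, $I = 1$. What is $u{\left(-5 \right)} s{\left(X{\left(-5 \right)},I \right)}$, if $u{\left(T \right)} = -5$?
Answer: $\frac{55}{3} \approx 18.333$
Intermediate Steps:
$X{\left(k \right)} = \frac{7}{3} - \frac{5 + k}{6 k}$ ($X{\left(k \right)} = \frac{7}{3} - \frac{\left(k + 5\right) \frac{1}{k + k}}{3} = \frac{7}{3} - \frac{\left(5 + k\right) \frac{1}{2 k}}{3} = \frac{7}{3} - \frac{\frac{1}{2} \frac{1}{k} \left(5 + k\right)}{3} = \frac{7}{3} - \frac{5 + k}{6 k}$)
$s{\left(B,D \right)} = D - 8 B + 6 B D$ ($s{\left(B,D \right)} = \left(5 + 1\right) B D - \left(- D + 8 B\right) = 6 B D - \left(- D + 8 B\right) = D - 8 B + 6 B D$)
$u{\left(-5 \right)} s{\left(X{\left(-5 \right)},I \right)} = - 5 \left(1 - 8 \frac{-5 + 13 \left(-5\right)}{6 \left(-5\right)} + 6 \frac{-5 + 13 \left(-5\right)}{6 \left(-5\right)} 1\right) = - 5 \left(1 - 8 \cdot \frac{1}{6} \left(- \frac{1}{5}\right) \left(-5 - 65\right) + 6 \cdot \frac{1}{6} \left(- \frac{1}{5}\right) \left(-5 - 65\right) 1\right) = - 5 \left(1 - 8 \cdot \frac{1}{6} \left(- \frac{1}{5}\right) \left(-70\right) + 6 \cdot \frac{1}{6} \left(- \frac{1}{5}\right) \left(-70\right) 1\right) = - 5 \left(1 - \frac{56}{3} + 6 \cdot \frac{7}{3} \cdot 1\right) = - 5 \left(1 - \frac{56}{3} + 14\right) = \left(-5\right) \left(- \frac{11}{3}\right) = \frac{55}{3}$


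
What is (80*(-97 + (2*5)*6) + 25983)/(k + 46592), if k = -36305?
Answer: 23023/10287 ≈ 2.2381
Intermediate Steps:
(80*(-97 + (2*5)*6) + 25983)/(k + 46592) = (80*(-97 + (2*5)*6) + 25983)/(-36305 + 46592) = (80*(-97 + 10*6) + 25983)/10287 = (80*(-97 + 60) + 25983)*(1/10287) = (80*(-37) + 25983)*(1/10287) = (-2960 + 25983)*(1/10287) = 23023*(1/10287) = 23023/10287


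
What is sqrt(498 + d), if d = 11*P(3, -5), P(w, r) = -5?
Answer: sqrt(443) ≈ 21.048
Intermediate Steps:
d = -55 (d = 11*(-5) = -55)
sqrt(498 + d) = sqrt(498 - 55) = sqrt(443)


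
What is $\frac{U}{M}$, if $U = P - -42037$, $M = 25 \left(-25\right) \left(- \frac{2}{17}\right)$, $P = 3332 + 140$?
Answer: $\frac{773653}{1250} \approx 618.92$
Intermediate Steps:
$P = 3472$
$M = \frac{1250}{17}$ ($M = - 625 \left(\left(-2\right) \frac{1}{17}\right) = \left(-625\right) \left(- \frac{2}{17}\right) = \frac{1250}{17} \approx 73.529$)
$U = 45509$ ($U = 3472 - -42037 = 3472 + 42037 = 45509$)
$\frac{U}{M} = \frac{45509}{\frac{1250}{17}} = 45509 \cdot \frac{17}{1250} = \frac{773653}{1250}$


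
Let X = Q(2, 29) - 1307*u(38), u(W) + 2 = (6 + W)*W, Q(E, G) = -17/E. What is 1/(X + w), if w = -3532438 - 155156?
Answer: -2/11740585 ≈ -1.7035e-7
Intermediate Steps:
u(W) = -2 + W*(6 + W) (u(W) = -2 + (6 + W)*W = -2 + W*(6 + W))
w = -3687594
X = -4365397/2 (X = -17/2 - 1307*(-2 + 38² + 6*38) = -17*½ - 1307*(-2 + 1444 + 228) = -17/2 - 1307*1670 = -17/2 - 2182690 = -4365397/2 ≈ -2.1827e+6)
1/(X + w) = 1/(-4365397/2 - 3687594) = 1/(-11740585/2) = -2/11740585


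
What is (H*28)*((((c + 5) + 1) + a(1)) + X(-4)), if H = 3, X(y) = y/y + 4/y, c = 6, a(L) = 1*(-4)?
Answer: 672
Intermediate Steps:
a(L) = -4
X(y) = 1 + 4/y
(H*28)*((((c + 5) + 1) + a(1)) + X(-4)) = (3*28)*((((6 + 5) + 1) - 4) + (4 - 4)/(-4)) = 84*(((11 + 1) - 4) - 1/4*0) = 84*((12 - 4) + 0) = 84*(8 + 0) = 84*8 = 672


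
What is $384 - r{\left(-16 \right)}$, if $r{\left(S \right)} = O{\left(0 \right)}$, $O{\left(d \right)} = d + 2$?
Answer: $382$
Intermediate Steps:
$O{\left(d \right)} = 2 + d$
$r{\left(S \right)} = 2$ ($r{\left(S \right)} = 2 + 0 = 2$)
$384 - r{\left(-16 \right)} = 384 - 2 = 382$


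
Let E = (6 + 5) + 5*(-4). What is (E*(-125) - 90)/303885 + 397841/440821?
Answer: 2696759156/2976864213 ≈ 0.90591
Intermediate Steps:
E = -9 (E = 11 - 20 = -9)
(E*(-125) - 90)/303885 + 397841/440821 = (-9*(-125) - 90)/303885 + 397841/440821 = (1125 - 90)*(1/303885) + 397841*(1/440821) = 1035*(1/303885) + 397841/440821 = 23/6753 + 397841/440821 = 2696759156/2976864213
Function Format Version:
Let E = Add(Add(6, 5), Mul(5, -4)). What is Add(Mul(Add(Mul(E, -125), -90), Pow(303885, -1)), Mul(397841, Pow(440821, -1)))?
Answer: Rational(2696759156, 2976864213) ≈ 0.90591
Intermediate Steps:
E = -9 (E = Add(11, -20) = -9)
Add(Mul(Add(Mul(E, -125), -90), Pow(303885, -1)), Mul(397841, Pow(440821, -1))) = Add(Mul(Add(Mul(-9, -125), -90), Pow(303885, -1)), Mul(397841, Pow(440821, -1))) = Add(Mul(Add(1125, -90), Rational(1, 303885)), Mul(397841, Rational(1, 440821))) = Add(Mul(1035, Rational(1, 303885)), Rational(397841, 440821)) = Add(Rational(23, 6753), Rational(397841, 440821)) = Rational(2696759156, 2976864213)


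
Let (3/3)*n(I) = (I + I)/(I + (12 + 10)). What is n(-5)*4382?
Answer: -43820/17 ≈ -2577.6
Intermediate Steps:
n(I) = 2*I/(22 + I) (n(I) = (I + I)/(I + (12 + 10)) = (2*I)/(I + 22) = (2*I)/(22 + I) = 2*I/(22 + I))
n(-5)*4382 = (2*(-5)/(22 - 5))*4382 = (2*(-5)/17)*4382 = (2*(-5)*(1/17))*4382 = -10/17*4382 = -43820/17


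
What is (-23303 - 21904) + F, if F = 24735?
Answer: -20472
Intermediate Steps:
(-23303 - 21904) + F = (-23303 - 21904) + 24735 = -45207 + 24735 = -20472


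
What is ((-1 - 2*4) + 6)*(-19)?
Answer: 57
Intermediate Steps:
((-1 - 2*4) + 6)*(-19) = ((-1 - 8) + 6)*(-19) = (-9 + 6)*(-19) = -3*(-19) = 57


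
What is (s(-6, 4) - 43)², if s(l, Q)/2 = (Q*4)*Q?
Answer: 7225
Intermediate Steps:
s(l, Q) = 8*Q² (s(l, Q) = 2*((Q*4)*Q) = 2*((4*Q)*Q) = 2*(4*Q²) = 8*Q²)
(s(-6, 4) - 43)² = (8*4² - 43)² = (8*16 - 43)² = (128 - 43)² = 85² = 7225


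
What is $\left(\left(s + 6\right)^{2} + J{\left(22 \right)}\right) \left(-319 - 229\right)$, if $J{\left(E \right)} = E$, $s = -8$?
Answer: $-14248$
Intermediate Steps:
$\left(\left(s + 6\right)^{2} + J{\left(22 \right)}\right) \left(-319 - 229\right) = \left(\left(-8 + 6\right)^{2} + 22\right) \left(-319 - 229\right) = \left(\left(-2\right)^{2} + 22\right) \left(-548\right) = \left(4 + 22\right) \left(-548\right) = 26 \left(-548\right) = -14248$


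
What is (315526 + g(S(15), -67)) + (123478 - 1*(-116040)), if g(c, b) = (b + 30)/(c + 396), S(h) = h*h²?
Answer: 2093070887/3771 ≈ 5.5504e+5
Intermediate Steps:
S(h) = h³
g(c, b) = (30 + b)/(396 + c)
(315526 + g(S(15), -67)) + (123478 - 1*(-116040)) = (315526 + (30 - 67)/(396 + 15³)) + (123478 - 1*(-116040)) = (315526 - 37/(396 + 3375)) + (123478 + 116040) = (315526 - 37/3771) + 239518 = 1189848509/3771 + 239518 = 2093070887/3771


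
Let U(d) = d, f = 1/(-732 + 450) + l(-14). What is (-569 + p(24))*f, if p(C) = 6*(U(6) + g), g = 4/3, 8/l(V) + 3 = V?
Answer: 397775/1598 ≈ 248.92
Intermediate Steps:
l(V) = 8/(-3 + V)
g = 4/3 (g = 4*(⅓) = 4/3 ≈ 1.3333)
f = -2273/4794 (f = 1/(-732 + 450) + 8/(-3 - 14) = 1/(-282) + 8/(-17) = -1/282 + 8*(-1/17) = -1/282 - 8/17 = -2273/4794 ≈ -0.47413)
p(C) = 44 (p(C) = 6*(6 + 4/3) = 6*(22/3) = 44)
(-569 + p(24))*f = (-569 + 44)*(-2273/4794) = -525*(-2273/4794) = 397775/1598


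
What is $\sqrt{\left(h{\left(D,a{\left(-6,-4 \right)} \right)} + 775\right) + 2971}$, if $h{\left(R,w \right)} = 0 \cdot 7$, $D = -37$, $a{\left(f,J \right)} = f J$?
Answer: $\sqrt{3746} \approx 61.205$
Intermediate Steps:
$a{\left(f,J \right)} = J f$
$h{\left(R,w \right)} = 0$
$\sqrt{\left(h{\left(D,a{\left(-6,-4 \right)} \right)} + 775\right) + 2971} = \sqrt{\left(0 + 775\right) + 2971} = \sqrt{775 + 2971} = \sqrt{3746}$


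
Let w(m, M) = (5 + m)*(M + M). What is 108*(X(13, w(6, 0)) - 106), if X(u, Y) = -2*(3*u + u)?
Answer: -22680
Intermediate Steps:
w(m, M) = 2*M*(5 + m) (w(m, M) = (5 + m)*(2*M) = 2*M*(5 + m))
X(u, Y) = -8*u
108*(X(13, w(6, 0)) - 106) = 108*(-8*13 - 106) = 108*(-104 - 106) = 108*(-210) = -22680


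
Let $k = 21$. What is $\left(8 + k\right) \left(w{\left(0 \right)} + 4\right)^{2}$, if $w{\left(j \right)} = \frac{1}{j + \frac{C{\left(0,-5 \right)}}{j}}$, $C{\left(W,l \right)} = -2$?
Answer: $464$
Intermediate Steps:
$w{\left(j \right)} = \frac{1}{j - \frac{2}{j}}$
$\left(8 + k\right) \left(w{\left(0 \right)} + 4\right)^{2} = \left(8 + 21\right) \left(\frac{0}{-2 + 0^{2}} + 4\right)^{2} = 29 \left(\frac{0}{-2 + 0} + 4\right)^{2} = 29 \left(\frac{0}{-2} + 4\right)^{2} = 29 \left(0 \left(- \frac{1}{2}\right) + 4\right)^{2} = 29 \left(0 + 4\right)^{2} = 29 \cdot 4^{2} = 29 \cdot 16 = 464$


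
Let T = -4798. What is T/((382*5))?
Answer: -2399/955 ≈ -2.5120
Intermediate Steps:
T/((382*5)) = -4798/(382*5) = -4798/1910 = -4798*1/1910 = -2399/955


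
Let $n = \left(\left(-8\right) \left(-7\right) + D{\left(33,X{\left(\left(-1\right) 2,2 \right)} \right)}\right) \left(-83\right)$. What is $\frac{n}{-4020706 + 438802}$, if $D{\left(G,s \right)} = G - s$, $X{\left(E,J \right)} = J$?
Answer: $\frac{2407}{1193968} \approx 0.002016$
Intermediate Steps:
$n = -7221$ ($n = \left(\left(-8\right) \left(-7\right) + \left(33 - 2\right)\right) \left(-83\right) = \left(56 + \left(33 - 2\right)\right) \left(-83\right) = \left(56 + 31\right) \left(-83\right) = 87 \left(-83\right) = -7221$)
$\frac{n}{-4020706 + 438802} = - \frac{7221}{-4020706 + 438802} = - \frac{7221}{-3581904} = \left(-7221\right) \left(- \frac{1}{3581904}\right) = \frac{2407}{1193968}$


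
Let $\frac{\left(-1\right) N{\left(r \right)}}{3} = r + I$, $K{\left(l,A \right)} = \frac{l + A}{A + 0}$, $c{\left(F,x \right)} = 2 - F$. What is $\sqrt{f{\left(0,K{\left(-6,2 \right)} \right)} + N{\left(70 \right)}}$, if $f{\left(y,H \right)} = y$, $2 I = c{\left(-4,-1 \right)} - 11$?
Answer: $\frac{9 i \sqrt{10}}{2} \approx 14.23 i$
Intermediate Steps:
$K{\left(l,A \right)} = \frac{A + l}{A}$
$I = - \frac{5}{2}$ ($I = \frac{\left(2 - -4\right) - 11}{2} = \frac{\left(2 + 4\right) - 11}{2} = \frac{6 - 11}{2} = \frac{1}{2} \left(-5\right) = - \frac{5}{2} \approx -2.5$)
$N{\left(r \right)} = \frac{15}{2} - 3 r$ ($N{\left(r \right)} = - 3 \left(r - \frac{5}{2}\right) = - 3 \left(- \frac{5}{2} + r\right) = \frac{15}{2} - 3 r$)
$\sqrt{f{\left(0,K{\left(-6,2 \right)} \right)} + N{\left(70 \right)}} = \sqrt{0 + \left(\frac{15}{2} - 210\right)} = \sqrt{0 - \frac{405}{2}} = \sqrt{- \frac{405}{2}} = \frac{9 i \sqrt{10}}{2}$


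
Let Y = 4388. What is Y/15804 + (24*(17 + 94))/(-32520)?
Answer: 1047874/5353605 ≈ 0.19573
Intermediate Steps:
Y/15804 + (24*(17 + 94))/(-32520) = 4388/15804 + (24*(17 + 94))/(-32520) = 4388*(1/15804) + (24*111)*(-1/32520) = 1097/3951 + 2664*(-1/32520) = 1097/3951 - 111/1355 = 1047874/5353605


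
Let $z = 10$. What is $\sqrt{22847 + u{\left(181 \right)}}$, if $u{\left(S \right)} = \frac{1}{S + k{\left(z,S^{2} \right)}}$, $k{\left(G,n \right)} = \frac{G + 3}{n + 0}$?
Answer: $\frac{\sqrt{803346008453959846}}{5929754} \approx 151.15$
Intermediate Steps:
$k{\left(G,n \right)} = \frac{3 + G}{n}$
$u{\left(S \right)} = \frac{1}{S + \frac{13}{S^{2}}}$ ($u{\left(S \right)} = \frac{1}{S + \frac{3 + 10}{S^{2}}} = \frac{1}{S + \frac{1}{S^{2}} \cdot 13} = \frac{1}{S + \frac{13}{S^{2}}}$)
$\sqrt{22847 + u{\left(181 \right)}} = \sqrt{22847 + \frac{181^{2}}{13 + 181^{3}}} = \sqrt{22847 + \frac{32761}{13 + 5929741}} = \sqrt{22847 + \frac{32761}{5929754}} = \sqrt{\frac{135477122399}{5929754}} = \frac{\sqrt{803346008453959846}}{5929754}$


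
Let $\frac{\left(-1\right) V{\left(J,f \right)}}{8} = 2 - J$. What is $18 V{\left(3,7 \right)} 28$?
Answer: $4032$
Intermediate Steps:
$V{\left(J,f \right)} = -16 + 8 J$ ($V{\left(J,f \right)} = - 8 \left(2 - J\right) = -16 + 8 J$)
$18 V{\left(3,7 \right)} 28 = 18 \left(-16 + 8 \cdot 3\right) 28 = 18 \left(-16 + 24\right) 28 = 18 \cdot 8 \cdot 28 = 144 \cdot 28 = 4032$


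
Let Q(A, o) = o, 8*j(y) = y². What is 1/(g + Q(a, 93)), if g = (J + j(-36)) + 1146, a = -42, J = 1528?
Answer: 1/2929 ≈ 0.00034141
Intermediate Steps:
j(y) = y²/8
g = 2836 (g = (1528 + (⅛)*(-36)²) + 1146 = (1528 + (⅛)*1296) + 1146 = (1528 + 162) + 1146 = 1690 + 1146 = 2836)
1/(g + Q(a, 93)) = 1/(2836 + 93) = 1/2929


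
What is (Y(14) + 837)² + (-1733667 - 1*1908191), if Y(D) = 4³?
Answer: -2830057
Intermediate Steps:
Y(D) = 64
(Y(14) + 837)² + (-1733667 - 1*1908191) = (64 + 837)² + (-1733667 - 1*1908191) = 901² + (-1733667 - 1908191) = 811801 - 3641858 = -2830057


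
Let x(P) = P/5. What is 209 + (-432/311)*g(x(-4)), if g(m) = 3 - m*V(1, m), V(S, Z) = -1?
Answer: 320243/1555 ≈ 205.94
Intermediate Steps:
x(P) = P/5 (x(P) = P*(⅕) = P/5)
g(m) = 3 + m (g(m) = 3 - m*(-1) = 3 - (-1)*m = 3 + m)
209 + (-432/311)*g(x(-4)) = 209 + (-432/311)*(3 + (⅕)*(-4)) = 209 + (-432*1/311)*(3 - ⅘) = 209 - 432/311*11/5 = 209 - 4752/1555 = 320243/1555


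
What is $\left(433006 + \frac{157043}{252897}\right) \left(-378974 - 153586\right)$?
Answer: $- \frac{19439518509446000}{84299} \approx -2.306 \cdot 10^{11}$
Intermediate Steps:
$\left(433006 + \frac{157043}{252897}\right) \left(-378974 - 153586\right) = \left(433006 + 157043 \cdot \frac{1}{252897}\right) \left(-532560\right) = \left(433006 + \frac{157043}{252897}\right) \left(-532560\right) = \frac{109506075425}{252897} \left(-532560\right) = - \frac{19439518509446000}{84299}$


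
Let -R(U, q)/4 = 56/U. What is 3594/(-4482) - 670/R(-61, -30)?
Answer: -15332033/83664 ≈ -183.26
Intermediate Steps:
R(U, q) = -224/U
3594/(-4482) - 670/R(-61, -30) = 3594/(-4482) - 670/((-224/(-61))) = 3594*(-1/4482) - 670/((-224*(-1/61))) = -599/747 - 670/224/61 = -599/747 - 670*61/224 = -599/747 - 20435/112 = -15332033/83664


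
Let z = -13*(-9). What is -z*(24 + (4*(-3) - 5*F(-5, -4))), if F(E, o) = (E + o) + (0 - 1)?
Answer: -7254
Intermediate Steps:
z = 117
F(E, o) = -1 + E + o (F(E, o) = (E + o) - 1 = -1 + E + o)
-z*(24 + (4*(-3) - 5*F(-5, -4))) = -117*(24 + (4*(-3) - 5*(-1 - 5 - 4))) = -117*(24 + (-12 - 5*(-10))) = -117*(24 + (-12 + 50)) = -117*(24 + 38) = -117*62 = -1*7254 = -7254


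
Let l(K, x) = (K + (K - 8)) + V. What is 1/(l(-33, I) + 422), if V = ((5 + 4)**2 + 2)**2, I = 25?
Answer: 1/7237 ≈ 0.00013818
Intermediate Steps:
V = 6889 (V = (9**2 + 2)**2 = (81 + 2)**2 = 83**2 = 6889)
l(K, x) = 6881 + 2*K (l(K, x) = (K + (K - 8)) + 6889 = (K + (-8 + K)) + 6889 = (-8 + 2*K) + 6889 = 6881 + 2*K)
1/(l(-33, I) + 422) = 1/((6881 + 2*(-33)) + 422) = 1/((6881 - 66) + 422) = 1/(6815 + 422) = 1/7237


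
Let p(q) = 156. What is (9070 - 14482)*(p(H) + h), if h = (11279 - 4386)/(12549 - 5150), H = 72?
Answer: -6284073444/7399 ≈ -8.4931e+5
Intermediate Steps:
h = 6893/7399 ≈ 0.93161
(9070 - 14482)*(p(H) + h) = (9070 - 14482)*(156 + 6893/7399) = -5412*1161137/7399 = -6284073444/7399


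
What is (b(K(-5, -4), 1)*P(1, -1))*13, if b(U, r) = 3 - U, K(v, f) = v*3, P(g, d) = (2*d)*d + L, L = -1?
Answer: 234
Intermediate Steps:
P(g, d) = -1 + 2*d**2 (P(g, d) = (2*d)*d - 1 = 2*d**2 - 1 = -1 + 2*d**2)
K(v, f) = 3*v
(b(K(-5, -4), 1)*P(1, -1))*13 = ((3 - 3*(-5))*(-1 + 2*(-1)**2))*13 = ((3 - 1*(-15))*(-1 + 2*1))*13 = ((3 + 15)*(-1 + 2))*13 = (18*1)*13 = 18*13 = 234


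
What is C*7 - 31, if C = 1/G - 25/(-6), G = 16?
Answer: -67/48 ≈ -1.3958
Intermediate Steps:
C = 203/48 (C = 1/16 - 25/(-6) = 1*(1/16) - 25*(-⅙) = 1/16 + 25/6 = 203/48 ≈ 4.2292)
C*7 - 31 = (203/48)*7 - 31 = 1421/48 - 31 = -67/48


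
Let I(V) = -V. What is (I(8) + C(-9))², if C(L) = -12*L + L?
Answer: 8281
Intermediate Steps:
C(L) = -11*L
(I(8) + C(-9))² = (-1*8 - 11*(-9))² = (-8 + 99)² = 91² = 8281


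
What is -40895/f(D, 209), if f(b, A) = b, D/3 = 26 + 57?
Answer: -40895/249 ≈ -164.24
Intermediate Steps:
D = 249 (D = 3*(26 + 57) = 3*83 = 249)
-40895/f(D, 209) = -40895/249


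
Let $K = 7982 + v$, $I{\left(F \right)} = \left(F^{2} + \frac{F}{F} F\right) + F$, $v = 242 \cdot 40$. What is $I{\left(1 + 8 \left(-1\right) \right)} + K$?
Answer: $17697$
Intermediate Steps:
$v = 9680$
$I{\left(F \right)} = F^{2} + 2 F$ ($I{\left(F \right)} = \left(F^{2} + 1 F\right) + F = \left(F^{2} + F\right) + F = \left(F + F^{2}\right) + F = F^{2} + 2 F$)
$K = 17662$ ($K = 7982 + 9680 = 17662$)
$I{\left(1 + 8 \left(-1\right) \right)} + K = \left(1 + 8 \left(-1\right)\right) \left(2 + \left(1 + 8 \left(-1\right)\right)\right) + 17662 = \left(1 - 8\right) \left(2 + \left(1 - 8\right)\right) + 17662 = - 7 \left(2 - 7\right) + 17662 = \left(-7\right) \left(-5\right) + 17662 = 35 + 17662 = 17697$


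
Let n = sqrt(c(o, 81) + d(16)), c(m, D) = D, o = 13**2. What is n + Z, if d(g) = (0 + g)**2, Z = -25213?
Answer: -25213 + sqrt(337) ≈ -25195.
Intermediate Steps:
o = 169
d(g) = g**2
n = sqrt(337) (n = sqrt(81 + 16**2) = sqrt(81 + 256) = sqrt(337) ≈ 18.358)
n + Z = sqrt(337) - 25213 = -25213 + sqrt(337)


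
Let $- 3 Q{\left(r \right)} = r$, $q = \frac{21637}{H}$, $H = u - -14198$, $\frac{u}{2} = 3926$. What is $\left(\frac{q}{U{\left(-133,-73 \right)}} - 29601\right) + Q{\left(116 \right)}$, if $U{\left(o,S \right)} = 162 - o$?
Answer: $- \frac{27542657159}{929250} \approx -29640.0$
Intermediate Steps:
$u = 7852$ ($u = 2 \cdot 3926 = 7852$)
$H = 22050$ ($H = 7852 - -14198 = 7852 + 14198 = 22050$)
$q = \frac{3091}{3150}$ ($q = \frac{21637}{22050} = 21637 \cdot \frac{1}{22050} = \frac{3091}{3150} \approx 0.98127$)
$Q{\left(r \right)} = - \frac{r}{3}$
$\left(\frac{q}{U{\left(-133,-73 \right)}} - 29601\right) + Q{\left(116 \right)} = \left(\frac{3091}{3150 \left(162 - -133\right)} - 29601\right) - \frac{116}{3} = \left(\frac{3091}{3150 \left(162 + 133\right)} - 29601\right) - \frac{116}{3} = \left(\frac{3091}{3150 \cdot 295} - 29601\right) - \frac{116}{3} = \left(\frac{3091}{3150} \cdot \frac{1}{295} - 29601\right) - \frac{116}{3} = \left(\frac{3091}{929250} - 29601\right) - \frac{116}{3} = - \frac{27506726159}{929250} - \frac{116}{3} = - \frac{27542657159}{929250}$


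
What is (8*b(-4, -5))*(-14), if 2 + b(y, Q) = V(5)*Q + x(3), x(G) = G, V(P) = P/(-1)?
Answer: -2912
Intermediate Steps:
V(P) = -P (V(P) = P*(-1) = -P)
b(y, Q) = 1 - 5*Q (b(y, Q) = -2 + ((-1*5)*Q + 3) = -2 + (-5*Q + 3) = -2 + (3 - 5*Q) = 1 - 5*Q)
(8*b(-4, -5))*(-14) = (8*(1 - 5*(-5)))*(-14) = (8*(1 + 25))*(-14) = (8*26)*(-14) = 208*(-14) = -2912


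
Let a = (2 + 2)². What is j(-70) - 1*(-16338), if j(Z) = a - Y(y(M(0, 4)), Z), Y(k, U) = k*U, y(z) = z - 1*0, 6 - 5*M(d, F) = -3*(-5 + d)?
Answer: 16228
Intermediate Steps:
M(d, F) = -9/5 + 3*d/5 (M(d, F) = 6/5 - (-3)*(-5 + d)/5 = 6/5 - (15 - 3*d)/5 = 6/5 + (-3 + 3*d/5) = -9/5 + 3*d/5)
a = 16 (a = 4² = 16)
y(z) = z (y(z) = z + 0 = z)
Y(k, U) = U*k
j(Z) = 16 + 9*Z/5 (j(Z) = 16 - Z*(-9/5 + (⅗)*0) = 16 - Z*(-9/5 + 0) = 16 - Z*(-9)/5 = 16 - (-9)*Z/5 = 16 + 9*Z/5)
j(-70) - 1*(-16338) = (16 + (9/5)*(-70)) - 1*(-16338) = (16 - 126) + 16338 = -110 + 16338 = 16228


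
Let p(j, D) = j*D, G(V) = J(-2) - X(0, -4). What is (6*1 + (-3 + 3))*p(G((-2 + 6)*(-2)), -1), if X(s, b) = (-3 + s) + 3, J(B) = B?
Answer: 12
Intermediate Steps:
X(s, b) = s
G(V) = -2 (G(V) = -2 - 1*0 = -2 + 0 = -2)
p(j, D) = D*j
(6*1 + (-3 + 3))*p(G((-2 + 6)*(-2)), -1) = (6*1 + (-3 + 3))*(-1*(-2)) = (6 + 0)*2 = 6*2 = 12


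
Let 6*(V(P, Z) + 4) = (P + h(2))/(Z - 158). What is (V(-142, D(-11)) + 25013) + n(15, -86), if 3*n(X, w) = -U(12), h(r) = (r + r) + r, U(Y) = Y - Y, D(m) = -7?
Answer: 12379523/495 ≈ 25009.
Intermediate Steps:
U(Y) = 0
h(r) = 3*r (h(r) = 2*r + r = 3*r)
V(P, Z) = -4 + (6 + P)/(6*(-158 + Z)) (V(P, Z) = -4 + ((P + 3*2)/(Z - 158))/6 = -4 + ((P + 6)/(-158 + Z))/6 = -4 + ((6 + P)/(-158 + Z))/6 = -4 + (6 + P)/(6*(-158 + Z)))
n(X, w) = 0 (n(X, w) = (-1*0)/3 = (⅓)*0 = 0)
(V(-142, D(-11)) + 25013) + n(15, -86) = ((3798 - 142 - 24*(-7))/(6*(-158 - 7)) + 25013) + 0 = ((⅙)*(3798 - 142 + 168)/(-165) + 25013) + 0 = ((⅙)*(-1/165)*3824 + 25013) + 0 = (-1912/495 + 25013) + 0 = 12379523/495 + 0 = 12379523/495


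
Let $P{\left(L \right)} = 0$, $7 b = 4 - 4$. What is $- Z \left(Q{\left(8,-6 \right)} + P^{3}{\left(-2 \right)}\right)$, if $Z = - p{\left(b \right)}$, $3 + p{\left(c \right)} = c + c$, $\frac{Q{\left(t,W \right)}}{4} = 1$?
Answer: $-12$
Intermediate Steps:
$b = 0$ ($b = \frac{4 - 4}{7} = \frac{1}{7} \cdot 0 = 0$)
$Q{\left(t,W \right)} = 4$ ($Q{\left(t,W \right)} = 4 \cdot 1 = 4$)
$p{\left(c \right)} = -3 + 2 c$ ($p{\left(c \right)} = -3 + \left(c + c\right) = -3 + 2 c$)
$Z = 3$ ($Z = - (-3 + 2 \cdot 0) = - (-3 + 0) = \left(-1\right) \left(-3\right) = 3$)
$- Z \left(Q{\left(8,-6 \right)} + P^{3}{\left(-2 \right)}\right) = \left(-1\right) 3 \left(4 + 0^{3}\right) = - 3 \left(4 + 0\right) = \left(-3\right) 4 = -12$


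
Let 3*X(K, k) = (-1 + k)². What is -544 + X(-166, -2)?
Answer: -541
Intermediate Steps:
X(K, k) = (-1 + k)²/3
-544 + X(-166, -2) = -544 + (-1 - 2)²/3 = -544 + (⅓)*(-3)² = -544 + (⅓)*9 = -544 + 3 = -541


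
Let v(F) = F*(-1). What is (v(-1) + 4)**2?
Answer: 25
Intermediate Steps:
v(F) = -F
(v(-1) + 4)**2 = (-1*(-1) + 4)**2 = (1 + 4)**2 = 5**2 = 25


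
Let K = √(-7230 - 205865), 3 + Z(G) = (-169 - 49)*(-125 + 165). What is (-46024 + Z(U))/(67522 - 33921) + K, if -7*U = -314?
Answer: -54747/33601 + I*√213095 ≈ -1.6293 + 461.62*I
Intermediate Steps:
U = 314/7 (U = -⅐*(-314) = 314/7 ≈ 44.857)
Z(G) = -8723 (Z(G) = -3 + (-169 - 49)*(-125 + 165) = -3 - 218*40 = -3 - 8720 = -8723)
K = I*√213095 (K = √(-213095) = I*√213095 ≈ 461.62*I)
(-46024 + Z(U))/(67522 - 33921) + K = (-46024 - 8723)/(67522 - 33921) + I*√213095 = -54747/33601 + I*√213095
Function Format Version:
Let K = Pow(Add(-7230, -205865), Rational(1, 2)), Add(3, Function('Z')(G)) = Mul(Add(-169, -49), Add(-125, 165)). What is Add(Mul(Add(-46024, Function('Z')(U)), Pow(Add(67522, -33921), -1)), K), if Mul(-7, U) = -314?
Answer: Add(Rational(-54747, 33601), Mul(I, Pow(213095, Rational(1, 2)))) ≈ Add(-1.6293, Mul(461.62, I))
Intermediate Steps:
U = Rational(314, 7) (U = Mul(Rational(-1, 7), -314) = Rational(314, 7) ≈ 44.857)
Function('Z')(G) = -8723 (Function('Z')(G) = Add(-3, Mul(Add(-169, -49), Add(-125, 165))) = Add(-3, Mul(-218, 40)) = Add(-3, -8720) = -8723)
K = Mul(I, Pow(213095, Rational(1, 2))) (K = Pow(-213095, Rational(1, 2)) = Mul(I, Pow(213095, Rational(1, 2))) ≈ Mul(461.62, I))
Add(Mul(Add(-46024, Function('Z')(U)), Pow(Add(67522, -33921), -1)), K) = Add(Mul(Add(-46024, -8723), Pow(Add(67522, -33921), -1)), Mul(I, Pow(213095, Rational(1, 2)))) = Add(Mul(-54747, Pow(33601, -1)), Mul(I, Pow(213095, Rational(1, 2)))) = Add(Mul(-54747, Rational(1, 33601)), Mul(I, Pow(213095, Rational(1, 2)))) = Add(Rational(-54747, 33601), Mul(I, Pow(213095, Rational(1, 2))))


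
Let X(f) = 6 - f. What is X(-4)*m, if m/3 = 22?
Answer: 660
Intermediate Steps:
m = 66 (m = 3*22 = 66)
X(-4)*m = (6 - 1*(-4))*66 = (6 + 4)*66 = 10*66 = 660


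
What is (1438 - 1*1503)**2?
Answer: 4225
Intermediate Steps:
(1438 - 1*1503)**2 = (1438 - 1503)**2 = (-65)**2 = 4225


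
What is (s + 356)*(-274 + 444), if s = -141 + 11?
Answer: 38420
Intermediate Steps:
s = -130
(s + 356)*(-274 + 444) = (-130 + 356)*(-274 + 444) = 226*170 = 38420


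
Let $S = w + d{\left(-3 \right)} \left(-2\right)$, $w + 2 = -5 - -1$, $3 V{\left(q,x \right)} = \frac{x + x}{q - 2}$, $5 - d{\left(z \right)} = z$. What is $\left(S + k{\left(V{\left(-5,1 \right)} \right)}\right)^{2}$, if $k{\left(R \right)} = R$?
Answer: $\frac{215296}{441} \approx 488.2$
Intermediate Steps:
$d{\left(z \right)} = 5 - z$
$V{\left(q,x \right)} = \frac{2 x}{3 \left(-2 + q\right)}$ ($V{\left(q,x \right)} = \frac{\left(x + x\right) \frac{1}{q - 2}}{3} = \frac{2 x \frac{1}{-2 + q}}{3} = \frac{2 x}{3 \left(-2 + q\right)}$)
$w = -6$ ($w = -2 - 4 = -6$)
$S = -22$ ($S = -6 + \left(5 - -3\right) \left(-2\right) = -6 + \left(5 + 3\right) \left(-2\right) = -6 + 8 \left(-2\right) = -6 - 16 = -22$)
$\left(S + k{\left(V{\left(-5,1 \right)} \right)}\right)^{2} = \left(-22 + \frac{2}{3} \cdot 1 \frac{1}{-2 - 5}\right)^{2} = \left(-22 + \frac{2}{3} \cdot 1 \frac{1}{-7}\right)^{2} = \left(-22 + \frac{2}{3} \cdot 1 \left(- \frac{1}{7}\right)\right)^{2} = \left(-22 - \frac{2}{21}\right)^{2} = \left(- \frac{464}{21}\right)^{2} = \frac{215296}{441}$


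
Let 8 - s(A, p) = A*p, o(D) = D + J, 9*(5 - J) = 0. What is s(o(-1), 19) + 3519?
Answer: 3451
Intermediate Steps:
J = 5 (J = 5 - ⅑*0 = 5 + 0 = 5)
o(D) = 5 + D (o(D) = D + 5 = 5 + D)
s(A, p) = 8 - A*p
s(o(-1), 19) + 3519 = (8 - 1*(5 - 1)*19) + 3519 = (8 - 1*4*19) + 3519 = (8 - 76) + 3519 = -68 + 3519 = 3451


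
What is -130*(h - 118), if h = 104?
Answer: 1820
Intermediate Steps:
-130*(h - 118) = -130*(104 - 118) = -130*(-14) = 1820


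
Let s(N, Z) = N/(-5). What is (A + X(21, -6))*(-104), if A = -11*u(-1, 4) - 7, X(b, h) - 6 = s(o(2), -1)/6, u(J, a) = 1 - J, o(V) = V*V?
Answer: 36088/15 ≈ 2405.9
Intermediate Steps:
o(V) = V²
s(N, Z) = -N/5 (s(N, Z) = N*(-⅕) = -N/5)
X(b, h) = 88/15 (X(b, h) = 6 - ⅕*2²/6 = 6 - ⅕*4*(⅙) = 6 - ⅘*⅙ = 6 - 2/15 = 88/15)
A = -29 (A = -11*(1 - 1*(-1)) - 7 = -11*(1 + 1) - 7 = -11*2 - 7 = -22 - 7 = -29)
(A + X(21, -6))*(-104) = (-29 + 88/15)*(-104) = -347/15*(-104) = 36088/15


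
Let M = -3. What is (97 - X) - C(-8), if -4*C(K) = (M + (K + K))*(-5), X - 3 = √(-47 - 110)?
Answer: 471/4 - I*√157 ≈ 117.75 - 12.53*I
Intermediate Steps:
X = 3 + I*√157 (X = 3 + √(-47 - 110) = 3 + √(-157) = 3 + I*√157 ≈ 3.0 + 12.53*I)
C(K) = -15/4 + 5*K/2 (C(K) = -(-3 + (K + K))*(-5)/4 = -(-3 + 2*K)*(-5)/4 = -(15 - 10*K)/4 = -15/4 + 5*K/2)
(97 - X) - C(-8) = (97 - (3 + I*√157)) - (-15/4 + (5/2)*(-8)) = (97 + (-3 - I*√157)) - (-15/4 - 20) = (94 - I*√157) - 1*(-95/4) = (94 - I*√157) + 95/4 = 471/4 - I*√157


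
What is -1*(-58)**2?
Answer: -3364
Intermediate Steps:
-1*(-58)**2 = -1*3364 = -3364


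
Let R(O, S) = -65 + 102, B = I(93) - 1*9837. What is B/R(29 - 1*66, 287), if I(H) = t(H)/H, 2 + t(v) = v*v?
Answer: -906194/3441 ≈ -263.35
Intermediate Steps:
t(v) = -2 + v**2 (t(v) = -2 + v*v = -2 + v**2)
I(H) = (-2 + H**2)/H
B = -906194/93 (B = (93 - 2/93) - 1*9837 = (93 - 2*1/93) - 9837 = (93 - 2/93) - 9837 = 8647/93 - 9837 = -906194/93 ≈ -9744.0)
R(O, S) = 37
B/R(29 - 1*66, 287) = -906194/93/37 = -906194/93*1/37 = -906194/3441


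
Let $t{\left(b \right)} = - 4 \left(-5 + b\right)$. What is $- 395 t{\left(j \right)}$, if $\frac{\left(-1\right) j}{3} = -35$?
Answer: $158000$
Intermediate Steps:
$j = 105$ ($j = \left(-3\right) \left(-35\right) = 105$)
$t{\left(b \right)} = 20 - 4 b$
$- 395 t{\left(j \right)} = - 395 \left(20 - 420\right) = \left(-395\right) \left(-400\right) = 158000$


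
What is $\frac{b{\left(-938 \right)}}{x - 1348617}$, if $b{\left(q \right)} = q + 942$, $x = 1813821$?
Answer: $\frac{1}{116301} \approx 8.5984 \cdot 10^{-6}$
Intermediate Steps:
$b{\left(q \right)} = 942 + q$
$\frac{b{\left(-938 \right)}}{x - 1348617} = \frac{942 - 938}{1813821 - 1348617} = \frac{4}{1813821 - 1348617} = \frac{4}{465204} = 4 \cdot \frac{1}{465204} = \frac{1}{116301}$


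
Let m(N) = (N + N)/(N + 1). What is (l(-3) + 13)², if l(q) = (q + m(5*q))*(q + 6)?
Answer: 5329/49 ≈ 108.76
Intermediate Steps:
m(N) = 2*N/(1 + N) (m(N) = (2*N)/(1 + N) = 2*N/(1 + N))
l(q) = (6 + q)*(q + 10*q/(1 + 5*q)) (l(q) = (q + 2*(5*q)/(1 + 5*q))*(q + 6) = (q + 10*q/(1 + 5*q))*(6 + q) = (6 + q)*(q + 10*q/(1 + 5*q)))
(l(-3) + 13)² = (-3*(66 + 5*(-3)² + 41*(-3))/(1 + 5*(-3)) + 13)² = (-3*(66 + 5*9 - 123)/(1 - 15) + 13)² = (-3*(66 + 45 - 123)/(-14) + 13)² = (-3*(-1/14)*(-12) + 13)² = (-18/7 + 13)² = (73/7)² = 5329/49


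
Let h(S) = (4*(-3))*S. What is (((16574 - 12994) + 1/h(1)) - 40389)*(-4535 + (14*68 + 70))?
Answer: 517241239/4 ≈ 1.2931e+8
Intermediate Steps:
h(S) = -12*S
(((16574 - 12994) + 1/h(1)) - 40389)*(-4535 + (14*68 + 70)) = (((16574 - 12994) + 1/(-12*1)) - 40389)*(-4535 + (14*68 + 70)) = ((3580 + 1/(-12)) - 40389)*(-4535 + (952 + 70)) = ((3580 - 1/12) - 40389)*(-4535 + 1022) = (42959/12 - 40389)*(-3513) = -441709/12*(-3513) = 517241239/4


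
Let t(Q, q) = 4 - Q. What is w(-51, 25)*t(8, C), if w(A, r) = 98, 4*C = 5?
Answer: -392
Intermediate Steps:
C = 5/4 (C = (¼)*5 = 5/4 ≈ 1.2500)
w(-51, 25)*t(8, C) = 98*(4 - 1*8) = 98*(4 - 8) = 98*(-4) = -392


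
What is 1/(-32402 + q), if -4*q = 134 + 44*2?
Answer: -2/64915 ≈ -3.0810e-5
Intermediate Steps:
q = -111/2 (q = -(134 + 44*2)/4 = -(134 + 88)/4 = -¼*222 = -111/2 ≈ -55.500)
1/(-32402 + q) = 1/(-32402 - 111/2) = 1/(-64915/2) = -2/64915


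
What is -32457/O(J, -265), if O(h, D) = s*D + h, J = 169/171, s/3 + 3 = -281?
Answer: -5550147/38608549 ≈ -0.14375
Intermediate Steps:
s = -852 (s = -9 + 3*(-281) = -9 - 843 = -852)
J = 169/171 (J = 169*(1/171) = 169/171 ≈ 0.98830)
O(h, D) = h - 852*D (O(h, D) = -852*D + h = h - 852*D)
-32457/O(J, -265) = -32457/(169/171 - 852*(-265)) = -32457/(169/171 + 225780) = -32457/38608549/171 = -32457*171/38608549 = -5550147/38608549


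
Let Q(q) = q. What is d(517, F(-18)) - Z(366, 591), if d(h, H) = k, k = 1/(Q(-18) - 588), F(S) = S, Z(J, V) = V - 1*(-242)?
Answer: -504799/606 ≈ -833.00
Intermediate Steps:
Z(J, V) = 242 + V (Z(J, V) = V + 242 = 242 + V)
k = -1/606 (k = 1/(-18 - 588) = 1/(-606) = -1/606 ≈ -0.0016502)
d(h, H) = -1/606
d(517, F(-18)) - Z(366, 591) = -1/606 - (242 + 591) = -1/606 - 1*833 = -1/606 - 833 = -504799/606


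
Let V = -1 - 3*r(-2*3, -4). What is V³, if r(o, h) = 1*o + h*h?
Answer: -29791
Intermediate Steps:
r(o, h) = o + h²
V = -31 (V = -1 - 3*(-2*3 + (-4)²) = -1 - 3*(-6 + 16) = -1 - 3*10 = -1 - 30 = -31)
V³ = (-31)³ = -29791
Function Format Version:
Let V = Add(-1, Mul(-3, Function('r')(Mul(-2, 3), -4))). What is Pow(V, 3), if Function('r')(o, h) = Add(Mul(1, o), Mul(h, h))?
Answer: -29791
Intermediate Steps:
Function('r')(o, h) = Add(o, Pow(h, 2))
V = -31 (V = Add(-1, Mul(-3, Add(Mul(-2, 3), Pow(-4, 2)))) = Add(-1, Mul(-3, Add(-6, 16))) = Add(-1, Mul(-3, 10)) = Add(-1, -30) = -31)
Pow(V, 3) = Pow(-31, 3) = -29791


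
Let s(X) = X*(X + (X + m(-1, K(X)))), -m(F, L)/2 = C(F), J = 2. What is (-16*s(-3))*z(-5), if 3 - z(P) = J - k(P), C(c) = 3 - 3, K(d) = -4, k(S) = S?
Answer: 1152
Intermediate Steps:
C(c) = 0
m(F, L) = 0 (m(F, L) = -2*0 = 0)
z(P) = 1 + P (z(P) = 3 - (2 - P) = 3 + (-2 + P) = 1 + P)
s(X) = 2*X**2 (s(X) = X*(X + (X + 0)) = X*(X + X) = X*(2*X) = 2*X**2)
(-16*s(-3))*z(-5) = (-32*(-3)**2)*(1 - 5) = -32*9*(-4) = -16*18*(-4) = -288*(-4) = 1152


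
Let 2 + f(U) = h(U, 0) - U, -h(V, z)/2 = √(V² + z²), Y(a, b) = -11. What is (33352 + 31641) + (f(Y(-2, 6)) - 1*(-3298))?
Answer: 68278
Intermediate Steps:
h(V, z) = -2*√(V² + z²)
f(U) = -2 - U - 2*√(U²) (f(U) = -2 + (-2*√(U² + 0²) - U) = -2 + (-2*√(U² + 0) - U) = -2 + (-2*√(U²) - U) = -2 + (-U - 2*√(U²)) = -2 - U - 2*√(U²))
(33352 + 31641) + (f(Y(-2, 6)) - 1*(-3298)) = (33352 + 31641) + ((-2 - 1*(-11) - 2*√((-11)²)) - 1*(-3298)) = 64993 + ((-2 + 11 - 2*√121) + 3298) = 64993 + ((-2 + 11 - 2*11) + 3298) = 64993 + ((-2 + 11 - 22) + 3298) = 64993 + (-13 + 3298) = 64993 + 3285 = 68278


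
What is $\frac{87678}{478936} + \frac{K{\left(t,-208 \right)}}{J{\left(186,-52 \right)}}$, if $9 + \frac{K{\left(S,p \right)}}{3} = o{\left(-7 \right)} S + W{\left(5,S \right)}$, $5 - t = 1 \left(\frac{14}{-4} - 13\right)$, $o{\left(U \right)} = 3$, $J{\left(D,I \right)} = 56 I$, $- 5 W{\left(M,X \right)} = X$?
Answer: $\frac{14199513}{108957940} \approx 0.13032$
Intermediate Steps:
$W{\left(M,X \right)} = - \frac{X}{5}$
$t = \frac{43}{2}$ ($t = 5 - 1 \left(\frac{14}{-4} - 13\right) = 5 - 1 \left(14 \left(- \frac{1}{4}\right) - 13\right) = 5 - 1 \left(- \frac{7}{2} - 13\right) = 5 - 1 \left(- \frac{33}{2}\right) = 5 - - \frac{33}{2} = 5 + \frac{33}{2} = \frac{43}{2} \approx 21.5$)
$K{\left(S,p \right)} = -27 + \frac{42 S}{5}$ ($K{\left(S,p \right)} = -27 + 3 \left(3 S - \frac{S}{5}\right) = -27 + 3 \frac{14 S}{5} = -27 + \frac{42 S}{5}$)
$\frac{87678}{478936} + \frac{K{\left(t,-208 \right)}}{J{\left(186,-52 \right)}} = \frac{87678}{478936} + \frac{-27 + \frac{42}{5} \cdot \frac{43}{2}}{56 \left(-52\right)} = 87678 \cdot \frac{1}{478936} + \frac{-27 + \frac{903}{5}}{-2912} = \frac{43839}{239468} + \frac{768}{5} \left(- \frac{1}{2912}\right) = \frac{43839}{239468} - \frac{24}{455} = \frac{14199513}{108957940}$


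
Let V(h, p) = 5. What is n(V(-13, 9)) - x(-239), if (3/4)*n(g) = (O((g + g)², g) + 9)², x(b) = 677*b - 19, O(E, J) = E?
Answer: 532990/3 ≈ 1.7766e+5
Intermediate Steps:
x(b) = -19 + 677*b
n(g) = 4*(9 + 4*g²)²/3 (n(g) = 4*((g + g)² + 9)²/3 = 4*((2*g)² + 9)²/3 = 4*(4*g² + 9)²/3 = 4*(9 + 4*g²)²/3)
n(V(-13, 9)) - x(-239) = 4*(9 + 4*5²)²/3 - (-19 + 677*(-239)) = 4*(9 + 4*25)²/3 - (-19 - 161803) = 4*(9 + 100)²/3 - 1*(-161822) = (4/3)*109² + 161822 = (4/3)*11881 + 161822 = 47524/3 + 161822 = 532990/3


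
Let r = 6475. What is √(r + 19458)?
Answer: √25933 ≈ 161.04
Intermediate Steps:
√(r + 19458) = √(6475 + 19458) = √25933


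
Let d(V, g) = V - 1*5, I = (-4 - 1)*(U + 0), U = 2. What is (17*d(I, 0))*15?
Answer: -3825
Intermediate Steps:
I = -10 (I = (-4 - 1)*(2 + 0) = -5*2 = -10)
d(V, g) = -5 + V (d(V, g) = V - 5 = -5 + V)
(17*d(I, 0))*15 = (17*(-5 - 10))*15 = (17*(-15))*15 = -255*15 = -3825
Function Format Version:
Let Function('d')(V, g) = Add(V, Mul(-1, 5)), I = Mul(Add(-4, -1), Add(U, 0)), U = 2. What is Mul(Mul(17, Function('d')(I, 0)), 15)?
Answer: -3825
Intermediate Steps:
I = -10 (I = Mul(Add(-4, -1), Add(2, 0)) = Mul(-5, 2) = -10)
Function('d')(V, g) = Add(-5, V) (Function('d')(V, g) = Add(V, -5) = Add(-5, V))
Mul(Mul(17, Function('d')(I, 0)), 15) = Mul(Mul(17, Add(-5, -10)), 15) = Mul(Mul(17, -15), 15) = Mul(-255, 15) = -3825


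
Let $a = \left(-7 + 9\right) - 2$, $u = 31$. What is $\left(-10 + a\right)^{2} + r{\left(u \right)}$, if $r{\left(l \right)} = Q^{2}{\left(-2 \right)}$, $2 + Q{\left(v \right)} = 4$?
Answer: $104$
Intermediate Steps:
$Q{\left(v \right)} = 2$ ($Q{\left(v \right)} = -2 + 4 = 2$)
$a = 0$ ($a = 2 - 2 = 0$)
$r{\left(l \right)} = 4$ ($r{\left(l \right)} = 2^{2} = 4$)
$\left(-10 + a\right)^{2} + r{\left(u \right)} = \left(-10 + 0\right)^{2} + 4 = \left(-10\right)^{2} + 4 = 100 + 4 = 104$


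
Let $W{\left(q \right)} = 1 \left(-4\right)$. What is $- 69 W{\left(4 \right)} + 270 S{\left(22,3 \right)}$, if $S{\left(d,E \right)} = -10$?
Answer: $-2424$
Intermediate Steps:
$W{\left(q \right)} = -4$
$- 69 W{\left(4 \right)} + 270 S{\left(22,3 \right)} = \left(-69\right) \left(-4\right) + 270 \left(-10\right) = 276 - 2700 = -2424$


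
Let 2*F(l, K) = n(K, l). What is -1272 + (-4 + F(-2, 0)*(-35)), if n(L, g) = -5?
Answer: -2377/2 ≈ -1188.5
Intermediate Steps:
F(l, K) = -5/2 (F(l, K) = (½)*(-5) = -5/2)
-1272 + (-4 + F(-2, 0)*(-35)) = -1272 + (-4 - 5/2*(-35)) = -1272 + (-4 + 175/2) = -1272 + 167/2 = -2377/2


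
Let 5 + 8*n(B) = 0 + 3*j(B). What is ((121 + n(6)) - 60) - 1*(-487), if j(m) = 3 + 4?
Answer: 550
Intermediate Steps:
j(m) = 7
n(B) = 2 (n(B) = -5/8 + (0 + 3*7)/8 = -5/8 + (0 + 21)/8 = -5/8 + (⅛)*21 = -5/8 + 21/8 = 2)
((121 + n(6)) - 60) - 1*(-487) = ((121 + 2) - 60) - 1*(-487) = (123 - 60) + 487 = 63 + 487 = 550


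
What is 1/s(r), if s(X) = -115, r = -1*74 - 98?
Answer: -1/115 ≈ -0.0086956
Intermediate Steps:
r = -172 (r = -74 - 98 = -172)
1/s(r) = 1/(-115) = -1/115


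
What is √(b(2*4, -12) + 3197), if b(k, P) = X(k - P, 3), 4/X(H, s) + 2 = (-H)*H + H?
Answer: 25*√186607/191 ≈ 56.542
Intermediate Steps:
X(H, s) = 4/(-2 + H - H²) (X(H, s) = 4/(-2 + ((-H)*H + H)) = 4/(-2 + (-H² + H)) = 4/(-2 + (H - H²)) = 4/(-2 + H - H²))
b(k, P) = -4/(2 + P + (k - P)² - k) (b(k, P) = -4/(2 + (k - P)² - (k - P)) = -4/(2 + (k - P)² + (P - k)) = -4/(2 + P + (k - P)² - k))
√(b(2*4, -12) + 3197) = √(-4/(2 - 12 + (-12 - 2*4)² - 2*4) + 3197) = √(-4/(2 - 12 + (-12 - 1*8)² - 1*8) + 3197) = √(-4/(2 - 12 + (-12 - 8)² - 8) + 3197) = √(-4/(2 - 12 + (-20)² - 8) + 3197) = √(-4/(2 - 12 + 400 - 8) + 3197) = √(-4/382 + 3197) = √(-4*1/382 + 3197) = √(-2/191 + 3197) = √(610625/191) = 25*√186607/191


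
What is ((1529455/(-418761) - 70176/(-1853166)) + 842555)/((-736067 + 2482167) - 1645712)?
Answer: 3891953718903127/463717058260491 ≈ 8.3929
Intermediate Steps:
((1529455/(-418761) - 70176/(-1853166)) + 842555)/((-736067 + 2482167) - 1645712) = ((1529455*(-1/418761) - 70176*(-1/1853166)) + 842555)/(1746100 - 1645712) = ((-1529455/418761 + 11696/308861) + 842555)/100388 = (-66784453157/18476991603 + 842555)*(1/100388) = (15567814875612508/18476991603)*(1/100388) = 3891953718903127/463717058260491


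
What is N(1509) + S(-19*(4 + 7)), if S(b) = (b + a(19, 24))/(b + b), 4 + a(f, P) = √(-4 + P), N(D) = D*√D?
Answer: 213/418 + 1509*√1509 - √5/209 ≈ 58619.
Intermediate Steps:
N(D) = D^(3/2)
a(f, P) = -4 + √(-4 + P)
S(b) = (-4 + b + 2*√5)/(2*b) (S(b) = (b + (-4 + √(-4 + 24)))/(b + b) = (b + (-4 + √20))/((2*b)) = (b + (-4 + 2*√5))*(1/(2*b)) = (-4 + b + 2*√5)*(1/(2*b)) = (-4 + b + 2*√5)/(2*b))
N(1509) + S(-19*(4 + 7)) = 1509^(3/2) + (-2 + √5 + (-19*(4 + 7))/2)/((-19*(4 + 7))) = 1509*√1509 + (-2 + √5 + (-19*11)/2)/((-19*11)) = 1509*√1509 + (-2 + √5 + (½)*(-209))/(-209) = 1509*√1509 - (-2 + √5 - 209/2)/209 = 1509*√1509 - (-213/2 + √5)/209 = 1509*√1509 + (213/418 - √5/209) = 213/418 + 1509*√1509 - √5/209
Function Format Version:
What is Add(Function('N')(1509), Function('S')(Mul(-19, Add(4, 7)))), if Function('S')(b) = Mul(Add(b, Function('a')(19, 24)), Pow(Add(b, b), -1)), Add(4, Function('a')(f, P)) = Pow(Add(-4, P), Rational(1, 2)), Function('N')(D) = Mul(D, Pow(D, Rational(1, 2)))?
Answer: Add(Rational(213, 418), Mul(1509, Pow(1509, Rational(1, 2))), Mul(Rational(-1, 209), Pow(5, Rational(1, 2)))) ≈ 58619.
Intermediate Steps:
Function('N')(D) = Pow(D, Rational(3, 2))
Function('a')(f, P) = Add(-4, Pow(Add(-4, P), Rational(1, 2)))
Function('S')(b) = Mul(Rational(1, 2), Pow(b, -1), Add(-4, b, Mul(2, Pow(5, Rational(1, 2))))) (Function('S')(b) = Mul(Add(b, Add(-4, Pow(Add(-4, 24), Rational(1, 2)))), Pow(Add(b, b), -1)) = Mul(Add(b, Add(-4, Pow(20, Rational(1, 2)))), Pow(Mul(2, b), -1)) = Mul(Add(b, Add(-4, Mul(2, Pow(5, Rational(1, 2))))), Mul(Rational(1, 2), Pow(b, -1))) = Mul(Add(-4, b, Mul(2, Pow(5, Rational(1, 2)))), Mul(Rational(1, 2), Pow(b, -1))) = Mul(Rational(1, 2), Pow(b, -1), Add(-4, b, Mul(2, Pow(5, Rational(1, 2))))))
Add(Function('N')(1509), Function('S')(Mul(-19, Add(4, 7)))) = Add(Pow(1509, Rational(3, 2)), Mul(Pow(Mul(-19, Add(4, 7)), -1), Add(-2, Pow(5, Rational(1, 2)), Mul(Rational(1, 2), Mul(-19, Add(4, 7)))))) = Add(Mul(1509, Pow(1509, Rational(1, 2))), Mul(Pow(Mul(-19, 11), -1), Add(-2, Pow(5, Rational(1, 2)), Mul(Rational(1, 2), Mul(-19, 11))))) = Add(Mul(1509, Pow(1509, Rational(1, 2))), Mul(Pow(-209, -1), Add(-2, Pow(5, Rational(1, 2)), Mul(Rational(1, 2), -209)))) = Add(Mul(1509, Pow(1509, Rational(1, 2))), Mul(Rational(-1, 209), Add(-2, Pow(5, Rational(1, 2)), Rational(-209, 2)))) = Add(Mul(1509, Pow(1509, Rational(1, 2))), Mul(Rational(-1, 209), Add(Rational(-213, 2), Pow(5, Rational(1, 2))))) = Add(Mul(1509, Pow(1509, Rational(1, 2))), Add(Rational(213, 418), Mul(Rational(-1, 209), Pow(5, Rational(1, 2))))) = Add(Rational(213, 418), Mul(1509, Pow(1509, Rational(1, 2))), Mul(Rational(-1, 209), Pow(5, Rational(1, 2))))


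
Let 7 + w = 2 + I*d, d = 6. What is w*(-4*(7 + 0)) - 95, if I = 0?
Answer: 45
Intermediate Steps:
w = -5 (w = -7 + (2 + 0*6) = -7 + (2 + 0) = -7 + 2 = -5)
w*(-4*(7 + 0)) - 95 = -(-20)*(7 + 0) - 95 = -(-20)*7 - 95 = -5*(-28) - 95 = 140 - 95 = 45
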